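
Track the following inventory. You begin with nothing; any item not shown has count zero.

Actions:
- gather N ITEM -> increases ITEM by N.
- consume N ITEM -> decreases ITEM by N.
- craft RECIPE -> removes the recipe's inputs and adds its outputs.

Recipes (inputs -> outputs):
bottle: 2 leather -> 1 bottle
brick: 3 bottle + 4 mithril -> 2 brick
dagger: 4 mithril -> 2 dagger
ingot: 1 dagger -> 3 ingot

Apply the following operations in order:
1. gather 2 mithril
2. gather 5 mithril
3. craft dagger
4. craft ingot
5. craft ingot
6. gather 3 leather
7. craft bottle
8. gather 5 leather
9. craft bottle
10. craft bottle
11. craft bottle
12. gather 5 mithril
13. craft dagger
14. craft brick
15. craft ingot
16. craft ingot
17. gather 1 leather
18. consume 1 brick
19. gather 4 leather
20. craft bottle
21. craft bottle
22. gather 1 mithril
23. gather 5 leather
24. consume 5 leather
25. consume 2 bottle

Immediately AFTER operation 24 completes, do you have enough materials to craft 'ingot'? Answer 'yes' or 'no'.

Answer: no

Derivation:
After 1 (gather 2 mithril): mithril=2
After 2 (gather 5 mithril): mithril=7
After 3 (craft dagger): dagger=2 mithril=3
After 4 (craft ingot): dagger=1 ingot=3 mithril=3
After 5 (craft ingot): ingot=6 mithril=3
After 6 (gather 3 leather): ingot=6 leather=3 mithril=3
After 7 (craft bottle): bottle=1 ingot=6 leather=1 mithril=3
After 8 (gather 5 leather): bottle=1 ingot=6 leather=6 mithril=3
After 9 (craft bottle): bottle=2 ingot=6 leather=4 mithril=3
After 10 (craft bottle): bottle=3 ingot=6 leather=2 mithril=3
After 11 (craft bottle): bottle=4 ingot=6 mithril=3
After 12 (gather 5 mithril): bottle=4 ingot=6 mithril=8
After 13 (craft dagger): bottle=4 dagger=2 ingot=6 mithril=4
After 14 (craft brick): bottle=1 brick=2 dagger=2 ingot=6
After 15 (craft ingot): bottle=1 brick=2 dagger=1 ingot=9
After 16 (craft ingot): bottle=1 brick=2 ingot=12
After 17 (gather 1 leather): bottle=1 brick=2 ingot=12 leather=1
After 18 (consume 1 brick): bottle=1 brick=1 ingot=12 leather=1
After 19 (gather 4 leather): bottle=1 brick=1 ingot=12 leather=5
After 20 (craft bottle): bottle=2 brick=1 ingot=12 leather=3
After 21 (craft bottle): bottle=3 brick=1 ingot=12 leather=1
After 22 (gather 1 mithril): bottle=3 brick=1 ingot=12 leather=1 mithril=1
After 23 (gather 5 leather): bottle=3 brick=1 ingot=12 leather=6 mithril=1
After 24 (consume 5 leather): bottle=3 brick=1 ingot=12 leather=1 mithril=1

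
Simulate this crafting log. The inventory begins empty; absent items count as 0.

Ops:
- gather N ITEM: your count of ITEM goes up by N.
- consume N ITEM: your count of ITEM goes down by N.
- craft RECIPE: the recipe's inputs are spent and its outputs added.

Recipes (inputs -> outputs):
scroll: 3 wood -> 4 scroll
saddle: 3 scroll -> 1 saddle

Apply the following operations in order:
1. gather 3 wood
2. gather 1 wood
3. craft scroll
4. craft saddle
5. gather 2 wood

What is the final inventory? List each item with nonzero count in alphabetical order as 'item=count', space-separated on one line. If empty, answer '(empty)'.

After 1 (gather 3 wood): wood=3
After 2 (gather 1 wood): wood=4
After 3 (craft scroll): scroll=4 wood=1
After 4 (craft saddle): saddle=1 scroll=1 wood=1
After 5 (gather 2 wood): saddle=1 scroll=1 wood=3

Answer: saddle=1 scroll=1 wood=3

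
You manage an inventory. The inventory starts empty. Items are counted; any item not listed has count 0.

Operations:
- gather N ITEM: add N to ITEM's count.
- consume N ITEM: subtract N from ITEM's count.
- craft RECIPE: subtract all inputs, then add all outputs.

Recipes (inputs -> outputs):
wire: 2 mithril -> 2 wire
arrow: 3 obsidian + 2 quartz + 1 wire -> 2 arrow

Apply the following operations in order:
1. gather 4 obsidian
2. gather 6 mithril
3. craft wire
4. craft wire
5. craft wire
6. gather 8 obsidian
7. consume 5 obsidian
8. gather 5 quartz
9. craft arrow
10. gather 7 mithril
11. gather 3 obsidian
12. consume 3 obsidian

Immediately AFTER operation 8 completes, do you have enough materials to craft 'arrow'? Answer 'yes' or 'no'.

After 1 (gather 4 obsidian): obsidian=4
After 2 (gather 6 mithril): mithril=6 obsidian=4
After 3 (craft wire): mithril=4 obsidian=4 wire=2
After 4 (craft wire): mithril=2 obsidian=4 wire=4
After 5 (craft wire): obsidian=4 wire=6
After 6 (gather 8 obsidian): obsidian=12 wire=6
After 7 (consume 5 obsidian): obsidian=7 wire=6
After 8 (gather 5 quartz): obsidian=7 quartz=5 wire=6

Answer: yes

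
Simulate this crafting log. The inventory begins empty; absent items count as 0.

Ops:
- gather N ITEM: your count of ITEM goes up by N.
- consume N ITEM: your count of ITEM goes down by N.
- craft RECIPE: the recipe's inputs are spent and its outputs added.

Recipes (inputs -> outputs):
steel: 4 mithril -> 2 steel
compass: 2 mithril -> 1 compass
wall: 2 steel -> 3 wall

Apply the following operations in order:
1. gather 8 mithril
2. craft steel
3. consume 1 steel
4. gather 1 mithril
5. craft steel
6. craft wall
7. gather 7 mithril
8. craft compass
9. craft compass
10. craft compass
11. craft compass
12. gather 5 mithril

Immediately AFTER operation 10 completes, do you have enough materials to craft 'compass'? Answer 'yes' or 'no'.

Answer: yes

Derivation:
After 1 (gather 8 mithril): mithril=8
After 2 (craft steel): mithril=4 steel=2
After 3 (consume 1 steel): mithril=4 steel=1
After 4 (gather 1 mithril): mithril=5 steel=1
After 5 (craft steel): mithril=1 steel=3
After 6 (craft wall): mithril=1 steel=1 wall=3
After 7 (gather 7 mithril): mithril=8 steel=1 wall=3
After 8 (craft compass): compass=1 mithril=6 steel=1 wall=3
After 9 (craft compass): compass=2 mithril=4 steel=1 wall=3
After 10 (craft compass): compass=3 mithril=2 steel=1 wall=3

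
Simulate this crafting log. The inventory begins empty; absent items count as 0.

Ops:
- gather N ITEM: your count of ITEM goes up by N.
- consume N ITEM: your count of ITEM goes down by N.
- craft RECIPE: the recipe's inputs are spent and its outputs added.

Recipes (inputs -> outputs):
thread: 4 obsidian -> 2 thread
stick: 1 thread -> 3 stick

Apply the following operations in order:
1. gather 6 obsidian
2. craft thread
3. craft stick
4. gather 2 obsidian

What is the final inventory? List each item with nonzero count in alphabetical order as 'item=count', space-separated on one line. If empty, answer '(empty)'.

After 1 (gather 6 obsidian): obsidian=6
After 2 (craft thread): obsidian=2 thread=2
After 3 (craft stick): obsidian=2 stick=3 thread=1
After 4 (gather 2 obsidian): obsidian=4 stick=3 thread=1

Answer: obsidian=4 stick=3 thread=1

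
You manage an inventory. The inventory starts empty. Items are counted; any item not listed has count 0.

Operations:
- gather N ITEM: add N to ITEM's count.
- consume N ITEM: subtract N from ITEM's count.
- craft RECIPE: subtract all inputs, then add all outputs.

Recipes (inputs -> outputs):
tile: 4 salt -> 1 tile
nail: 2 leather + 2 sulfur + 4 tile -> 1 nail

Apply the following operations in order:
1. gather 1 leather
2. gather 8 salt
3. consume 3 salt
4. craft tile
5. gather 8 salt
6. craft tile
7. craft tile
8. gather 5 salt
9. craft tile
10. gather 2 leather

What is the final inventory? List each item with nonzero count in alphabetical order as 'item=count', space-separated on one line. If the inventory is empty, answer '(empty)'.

After 1 (gather 1 leather): leather=1
After 2 (gather 8 salt): leather=1 salt=8
After 3 (consume 3 salt): leather=1 salt=5
After 4 (craft tile): leather=1 salt=1 tile=1
After 5 (gather 8 salt): leather=1 salt=9 tile=1
After 6 (craft tile): leather=1 salt=5 tile=2
After 7 (craft tile): leather=1 salt=1 tile=3
After 8 (gather 5 salt): leather=1 salt=6 tile=3
After 9 (craft tile): leather=1 salt=2 tile=4
After 10 (gather 2 leather): leather=3 salt=2 tile=4

Answer: leather=3 salt=2 tile=4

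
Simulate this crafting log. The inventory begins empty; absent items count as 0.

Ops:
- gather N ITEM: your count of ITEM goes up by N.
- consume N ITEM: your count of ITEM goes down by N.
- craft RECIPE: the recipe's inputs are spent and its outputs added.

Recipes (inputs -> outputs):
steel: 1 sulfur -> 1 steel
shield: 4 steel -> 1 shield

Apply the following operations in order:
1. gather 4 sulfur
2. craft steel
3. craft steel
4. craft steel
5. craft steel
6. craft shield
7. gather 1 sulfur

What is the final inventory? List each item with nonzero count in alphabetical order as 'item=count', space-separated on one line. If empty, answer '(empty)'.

Answer: shield=1 sulfur=1

Derivation:
After 1 (gather 4 sulfur): sulfur=4
After 2 (craft steel): steel=1 sulfur=3
After 3 (craft steel): steel=2 sulfur=2
After 4 (craft steel): steel=3 sulfur=1
After 5 (craft steel): steel=4
After 6 (craft shield): shield=1
After 7 (gather 1 sulfur): shield=1 sulfur=1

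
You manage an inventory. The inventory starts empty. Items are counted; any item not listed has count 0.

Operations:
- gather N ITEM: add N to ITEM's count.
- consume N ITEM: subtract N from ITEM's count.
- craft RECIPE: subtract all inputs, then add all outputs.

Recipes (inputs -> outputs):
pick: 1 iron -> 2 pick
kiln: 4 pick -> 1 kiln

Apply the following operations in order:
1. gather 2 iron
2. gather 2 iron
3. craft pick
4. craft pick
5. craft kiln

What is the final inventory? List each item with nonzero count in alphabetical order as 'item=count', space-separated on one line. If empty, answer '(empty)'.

After 1 (gather 2 iron): iron=2
After 2 (gather 2 iron): iron=4
After 3 (craft pick): iron=3 pick=2
After 4 (craft pick): iron=2 pick=4
After 5 (craft kiln): iron=2 kiln=1

Answer: iron=2 kiln=1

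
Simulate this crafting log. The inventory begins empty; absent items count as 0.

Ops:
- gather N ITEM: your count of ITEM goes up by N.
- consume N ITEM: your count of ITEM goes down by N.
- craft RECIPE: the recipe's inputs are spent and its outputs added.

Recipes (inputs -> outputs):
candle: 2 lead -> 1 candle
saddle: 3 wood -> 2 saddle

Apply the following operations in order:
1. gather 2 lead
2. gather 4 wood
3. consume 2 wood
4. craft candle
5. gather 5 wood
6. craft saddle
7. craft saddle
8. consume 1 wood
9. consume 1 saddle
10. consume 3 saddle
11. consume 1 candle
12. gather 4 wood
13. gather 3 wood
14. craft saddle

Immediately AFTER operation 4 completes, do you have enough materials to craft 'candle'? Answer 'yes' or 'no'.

After 1 (gather 2 lead): lead=2
After 2 (gather 4 wood): lead=2 wood=4
After 3 (consume 2 wood): lead=2 wood=2
After 4 (craft candle): candle=1 wood=2

Answer: no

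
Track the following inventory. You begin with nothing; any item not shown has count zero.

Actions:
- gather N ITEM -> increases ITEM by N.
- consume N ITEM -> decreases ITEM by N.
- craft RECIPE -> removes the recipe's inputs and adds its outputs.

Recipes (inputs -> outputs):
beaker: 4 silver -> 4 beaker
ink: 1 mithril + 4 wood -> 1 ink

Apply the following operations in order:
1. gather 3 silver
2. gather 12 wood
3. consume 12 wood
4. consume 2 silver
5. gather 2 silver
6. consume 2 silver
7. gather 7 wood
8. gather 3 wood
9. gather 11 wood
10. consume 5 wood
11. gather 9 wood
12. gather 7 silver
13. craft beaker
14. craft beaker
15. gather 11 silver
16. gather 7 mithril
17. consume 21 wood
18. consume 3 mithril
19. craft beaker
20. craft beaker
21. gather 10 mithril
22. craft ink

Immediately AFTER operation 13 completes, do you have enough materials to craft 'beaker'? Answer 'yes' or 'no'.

After 1 (gather 3 silver): silver=3
After 2 (gather 12 wood): silver=3 wood=12
After 3 (consume 12 wood): silver=3
After 4 (consume 2 silver): silver=1
After 5 (gather 2 silver): silver=3
After 6 (consume 2 silver): silver=1
After 7 (gather 7 wood): silver=1 wood=7
After 8 (gather 3 wood): silver=1 wood=10
After 9 (gather 11 wood): silver=1 wood=21
After 10 (consume 5 wood): silver=1 wood=16
After 11 (gather 9 wood): silver=1 wood=25
After 12 (gather 7 silver): silver=8 wood=25
After 13 (craft beaker): beaker=4 silver=4 wood=25

Answer: yes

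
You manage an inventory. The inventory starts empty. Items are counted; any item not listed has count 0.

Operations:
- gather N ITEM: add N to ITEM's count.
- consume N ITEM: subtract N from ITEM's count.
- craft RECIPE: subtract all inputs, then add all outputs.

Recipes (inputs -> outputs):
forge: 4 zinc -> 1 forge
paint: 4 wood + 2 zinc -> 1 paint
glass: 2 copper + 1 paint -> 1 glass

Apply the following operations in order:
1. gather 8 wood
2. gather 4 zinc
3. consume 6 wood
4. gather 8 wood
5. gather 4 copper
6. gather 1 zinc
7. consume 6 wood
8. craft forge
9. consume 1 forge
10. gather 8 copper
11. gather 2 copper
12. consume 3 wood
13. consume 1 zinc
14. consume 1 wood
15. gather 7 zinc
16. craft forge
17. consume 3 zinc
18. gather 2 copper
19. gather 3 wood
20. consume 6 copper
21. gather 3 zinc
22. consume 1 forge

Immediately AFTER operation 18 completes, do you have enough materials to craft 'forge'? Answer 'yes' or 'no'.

Answer: no

Derivation:
After 1 (gather 8 wood): wood=8
After 2 (gather 4 zinc): wood=8 zinc=4
After 3 (consume 6 wood): wood=2 zinc=4
After 4 (gather 8 wood): wood=10 zinc=4
After 5 (gather 4 copper): copper=4 wood=10 zinc=4
After 6 (gather 1 zinc): copper=4 wood=10 zinc=5
After 7 (consume 6 wood): copper=4 wood=4 zinc=5
After 8 (craft forge): copper=4 forge=1 wood=4 zinc=1
After 9 (consume 1 forge): copper=4 wood=4 zinc=1
After 10 (gather 8 copper): copper=12 wood=4 zinc=1
After 11 (gather 2 copper): copper=14 wood=4 zinc=1
After 12 (consume 3 wood): copper=14 wood=1 zinc=1
After 13 (consume 1 zinc): copper=14 wood=1
After 14 (consume 1 wood): copper=14
After 15 (gather 7 zinc): copper=14 zinc=7
After 16 (craft forge): copper=14 forge=1 zinc=3
After 17 (consume 3 zinc): copper=14 forge=1
After 18 (gather 2 copper): copper=16 forge=1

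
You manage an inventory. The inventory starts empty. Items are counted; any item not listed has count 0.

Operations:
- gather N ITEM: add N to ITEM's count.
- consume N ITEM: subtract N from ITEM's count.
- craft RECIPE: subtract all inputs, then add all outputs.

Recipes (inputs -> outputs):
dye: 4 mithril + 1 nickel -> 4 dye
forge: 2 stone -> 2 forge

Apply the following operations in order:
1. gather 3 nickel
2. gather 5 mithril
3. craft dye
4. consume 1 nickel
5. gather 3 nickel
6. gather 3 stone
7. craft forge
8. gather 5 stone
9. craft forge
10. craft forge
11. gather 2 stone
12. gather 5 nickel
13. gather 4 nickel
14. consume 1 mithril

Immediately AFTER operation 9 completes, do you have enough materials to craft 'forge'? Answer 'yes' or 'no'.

Answer: yes

Derivation:
After 1 (gather 3 nickel): nickel=3
After 2 (gather 5 mithril): mithril=5 nickel=3
After 3 (craft dye): dye=4 mithril=1 nickel=2
After 4 (consume 1 nickel): dye=4 mithril=1 nickel=1
After 5 (gather 3 nickel): dye=4 mithril=1 nickel=4
After 6 (gather 3 stone): dye=4 mithril=1 nickel=4 stone=3
After 7 (craft forge): dye=4 forge=2 mithril=1 nickel=4 stone=1
After 8 (gather 5 stone): dye=4 forge=2 mithril=1 nickel=4 stone=6
After 9 (craft forge): dye=4 forge=4 mithril=1 nickel=4 stone=4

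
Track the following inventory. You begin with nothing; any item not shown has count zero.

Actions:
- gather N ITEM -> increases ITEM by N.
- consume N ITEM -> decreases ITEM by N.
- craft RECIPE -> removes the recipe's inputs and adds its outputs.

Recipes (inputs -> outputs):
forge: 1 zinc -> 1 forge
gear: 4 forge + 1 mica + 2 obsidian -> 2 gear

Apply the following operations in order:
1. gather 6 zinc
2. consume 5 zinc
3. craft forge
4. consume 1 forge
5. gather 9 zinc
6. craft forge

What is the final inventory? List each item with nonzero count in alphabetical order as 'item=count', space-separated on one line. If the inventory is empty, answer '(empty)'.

Answer: forge=1 zinc=8

Derivation:
After 1 (gather 6 zinc): zinc=6
After 2 (consume 5 zinc): zinc=1
After 3 (craft forge): forge=1
After 4 (consume 1 forge): (empty)
After 5 (gather 9 zinc): zinc=9
After 6 (craft forge): forge=1 zinc=8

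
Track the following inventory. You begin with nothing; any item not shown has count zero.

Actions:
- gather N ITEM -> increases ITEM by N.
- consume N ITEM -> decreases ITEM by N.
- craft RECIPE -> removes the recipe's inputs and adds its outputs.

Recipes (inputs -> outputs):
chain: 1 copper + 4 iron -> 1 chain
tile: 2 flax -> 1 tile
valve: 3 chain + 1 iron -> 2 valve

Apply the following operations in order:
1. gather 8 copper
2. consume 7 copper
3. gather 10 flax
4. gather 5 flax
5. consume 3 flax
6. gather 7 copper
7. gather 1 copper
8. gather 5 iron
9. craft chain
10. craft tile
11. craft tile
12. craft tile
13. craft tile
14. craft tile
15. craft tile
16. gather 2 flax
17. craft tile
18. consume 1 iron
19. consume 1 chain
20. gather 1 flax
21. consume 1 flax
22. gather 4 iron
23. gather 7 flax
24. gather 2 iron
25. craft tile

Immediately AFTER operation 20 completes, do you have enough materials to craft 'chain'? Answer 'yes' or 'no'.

Answer: no

Derivation:
After 1 (gather 8 copper): copper=8
After 2 (consume 7 copper): copper=1
After 3 (gather 10 flax): copper=1 flax=10
After 4 (gather 5 flax): copper=1 flax=15
After 5 (consume 3 flax): copper=1 flax=12
After 6 (gather 7 copper): copper=8 flax=12
After 7 (gather 1 copper): copper=9 flax=12
After 8 (gather 5 iron): copper=9 flax=12 iron=5
After 9 (craft chain): chain=1 copper=8 flax=12 iron=1
After 10 (craft tile): chain=1 copper=8 flax=10 iron=1 tile=1
After 11 (craft tile): chain=1 copper=8 flax=8 iron=1 tile=2
After 12 (craft tile): chain=1 copper=8 flax=6 iron=1 tile=3
After 13 (craft tile): chain=1 copper=8 flax=4 iron=1 tile=4
After 14 (craft tile): chain=1 copper=8 flax=2 iron=1 tile=5
After 15 (craft tile): chain=1 copper=8 iron=1 tile=6
After 16 (gather 2 flax): chain=1 copper=8 flax=2 iron=1 tile=6
After 17 (craft tile): chain=1 copper=8 iron=1 tile=7
After 18 (consume 1 iron): chain=1 copper=8 tile=7
After 19 (consume 1 chain): copper=8 tile=7
After 20 (gather 1 flax): copper=8 flax=1 tile=7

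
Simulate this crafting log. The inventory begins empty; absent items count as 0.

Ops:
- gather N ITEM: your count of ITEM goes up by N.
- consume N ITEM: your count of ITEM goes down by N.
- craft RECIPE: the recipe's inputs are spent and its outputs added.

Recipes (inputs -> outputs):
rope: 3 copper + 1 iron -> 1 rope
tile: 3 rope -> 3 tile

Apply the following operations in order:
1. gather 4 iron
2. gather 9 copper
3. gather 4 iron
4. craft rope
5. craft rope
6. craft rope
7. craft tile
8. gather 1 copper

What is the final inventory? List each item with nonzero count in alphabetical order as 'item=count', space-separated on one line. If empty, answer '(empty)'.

Answer: copper=1 iron=5 tile=3

Derivation:
After 1 (gather 4 iron): iron=4
After 2 (gather 9 copper): copper=9 iron=4
After 3 (gather 4 iron): copper=9 iron=8
After 4 (craft rope): copper=6 iron=7 rope=1
After 5 (craft rope): copper=3 iron=6 rope=2
After 6 (craft rope): iron=5 rope=3
After 7 (craft tile): iron=5 tile=3
After 8 (gather 1 copper): copper=1 iron=5 tile=3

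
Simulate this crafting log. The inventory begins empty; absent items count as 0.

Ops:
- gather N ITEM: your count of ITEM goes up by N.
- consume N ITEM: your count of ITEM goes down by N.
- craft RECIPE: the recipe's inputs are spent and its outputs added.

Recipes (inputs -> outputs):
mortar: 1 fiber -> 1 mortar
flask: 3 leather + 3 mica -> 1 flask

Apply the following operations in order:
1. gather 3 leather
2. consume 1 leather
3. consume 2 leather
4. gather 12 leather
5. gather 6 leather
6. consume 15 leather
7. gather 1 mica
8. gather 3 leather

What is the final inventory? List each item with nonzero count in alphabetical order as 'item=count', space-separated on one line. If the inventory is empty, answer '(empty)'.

Answer: leather=6 mica=1

Derivation:
After 1 (gather 3 leather): leather=3
After 2 (consume 1 leather): leather=2
After 3 (consume 2 leather): (empty)
After 4 (gather 12 leather): leather=12
After 5 (gather 6 leather): leather=18
After 6 (consume 15 leather): leather=3
After 7 (gather 1 mica): leather=3 mica=1
After 8 (gather 3 leather): leather=6 mica=1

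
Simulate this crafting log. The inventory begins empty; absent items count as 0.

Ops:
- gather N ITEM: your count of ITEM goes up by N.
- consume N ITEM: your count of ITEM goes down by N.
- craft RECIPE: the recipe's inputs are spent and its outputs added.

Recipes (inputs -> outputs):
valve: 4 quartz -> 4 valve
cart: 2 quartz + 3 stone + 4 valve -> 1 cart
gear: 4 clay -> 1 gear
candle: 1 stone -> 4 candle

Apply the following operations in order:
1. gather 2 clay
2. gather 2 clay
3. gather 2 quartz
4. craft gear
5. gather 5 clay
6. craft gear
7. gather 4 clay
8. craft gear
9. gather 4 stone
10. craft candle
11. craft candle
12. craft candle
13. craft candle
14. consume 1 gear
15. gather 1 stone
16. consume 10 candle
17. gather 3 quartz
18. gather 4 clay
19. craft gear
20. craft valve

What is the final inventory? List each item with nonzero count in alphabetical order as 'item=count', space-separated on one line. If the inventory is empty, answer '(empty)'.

Answer: candle=6 clay=1 gear=3 quartz=1 stone=1 valve=4

Derivation:
After 1 (gather 2 clay): clay=2
After 2 (gather 2 clay): clay=4
After 3 (gather 2 quartz): clay=4 quartz=2
After 4 (craft gear): gear=1 quartz=2
After 5 (gather 5 clay): clay=5 gear=1 quartz=2
After 6 (craft gear): clay=1 gear=2 quartz=2
After 7 (gather 4 clay): clay=5 gear=2 quartz=2
After 8 (craft gear): clay=1 gear=3 quartz=2
After 9 (gather 4 stone): clay=1 gear=3 quartz=2 stone=4
After 10 (craft candle): candle=4 clay=1 gear=3 quartz=2 stone=3
After 11 (craft candle): candle=8 clay=1 gear=3 quartz=2 stone=2
After 12 (craft candle): candle=12 clay=1 gear=3 quartz=2 stone=1
After 13 (craft candle): candle=16 clay=1 gear=3 quartz=2
After 14 (consume 1 gear): candle=16 clay=1 gear=2 quartz=2
After 15 (gather 1 stone): candle=16 clay=1 gear=2 quartz=2 stone=1
After 16 (consume 10 candle): candle=6 clay=1 gear=2 quartz=2 stone=1
After 17 (gather 3 quartz): candle=6 clay=1 gear=2 quartz=5 stone=1
After 18 (gather 4 clay): candle=6 clay=5 gear=2 quartz=5 stone=1
After 19 (craft gear): candle=6 clay=1 gear=3 quartz=5 stone=1
After 20 (craft valve): candle=6 clay=1 gear=3 quartz=1 stone=1 valve=4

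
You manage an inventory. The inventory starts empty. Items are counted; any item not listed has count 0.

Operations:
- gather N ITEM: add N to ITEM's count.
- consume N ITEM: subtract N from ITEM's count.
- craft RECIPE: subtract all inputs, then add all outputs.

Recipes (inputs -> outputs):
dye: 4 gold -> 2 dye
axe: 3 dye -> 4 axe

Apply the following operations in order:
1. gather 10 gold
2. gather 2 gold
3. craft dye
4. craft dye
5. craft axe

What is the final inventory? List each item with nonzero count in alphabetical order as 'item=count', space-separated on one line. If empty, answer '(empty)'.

Answer: axe=4 dye=1 gold=4

Derivation:
After 1 (gather 10 gold): gold=10
After 2 (gather 2 gold): gold=12
After 3 (craft dye): dye=2 gold=8
After 4 (craft dye): dye=4 gold=4
After 5 (craft axe): axe=4 dye=1 gold=4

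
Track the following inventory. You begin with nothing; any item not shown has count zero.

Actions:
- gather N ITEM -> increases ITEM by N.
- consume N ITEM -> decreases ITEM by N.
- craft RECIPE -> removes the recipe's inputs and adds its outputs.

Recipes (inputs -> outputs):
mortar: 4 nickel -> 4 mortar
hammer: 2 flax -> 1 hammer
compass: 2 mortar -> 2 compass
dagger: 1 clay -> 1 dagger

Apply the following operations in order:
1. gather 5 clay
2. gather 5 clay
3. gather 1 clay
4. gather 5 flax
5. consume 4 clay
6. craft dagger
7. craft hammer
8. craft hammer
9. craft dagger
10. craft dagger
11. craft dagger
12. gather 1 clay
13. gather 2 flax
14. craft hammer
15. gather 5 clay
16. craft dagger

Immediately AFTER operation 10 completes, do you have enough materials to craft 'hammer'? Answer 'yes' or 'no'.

After 1 (gather 5 clay): clay=5
After 2 (gather 5 clay): clay=10
After 3 (gather 1 clay): clay=11
After 4 (gather 5 flax): clay=11 flax=5
After 5 (consume 4 clay): clay=7 flax=5
After 6 (craft dagger): clay=6 dagger=1 flax=5
After 7 (craft hammer): clay=6 dagger=1 flax=3 hammer=1
After 8 (craft hammer): clay=6 dagger=1 flax=1 hammer=2
After 9 (craft dagger): clay=5 dagger=2 flax=1 hammer=2
After 10 (craft dagger): clay=4 dagger=3 flax=1 hammer=2

Answer: no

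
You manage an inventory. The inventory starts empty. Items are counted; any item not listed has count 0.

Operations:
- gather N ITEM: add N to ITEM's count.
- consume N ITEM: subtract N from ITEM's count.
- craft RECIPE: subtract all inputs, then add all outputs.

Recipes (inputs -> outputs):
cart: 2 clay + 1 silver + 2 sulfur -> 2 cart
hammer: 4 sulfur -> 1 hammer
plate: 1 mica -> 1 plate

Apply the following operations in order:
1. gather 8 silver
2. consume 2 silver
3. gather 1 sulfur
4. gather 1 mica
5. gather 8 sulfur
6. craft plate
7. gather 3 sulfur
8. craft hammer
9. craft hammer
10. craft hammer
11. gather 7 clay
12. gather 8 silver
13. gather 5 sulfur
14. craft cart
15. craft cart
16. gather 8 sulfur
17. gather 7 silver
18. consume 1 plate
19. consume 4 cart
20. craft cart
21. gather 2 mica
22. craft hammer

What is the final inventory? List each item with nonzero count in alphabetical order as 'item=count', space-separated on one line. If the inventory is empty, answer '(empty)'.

After 1 (gather 8 silver): silver=8
After 2 (consume 2 silver): silver=6
After 3 (gather 1 sulfur): silver=6 sulfur=1
After 4 (gather 1 mica): mica=1 silver=6 sulfur=1
After 5 (gather 8 sulfur): mica=1 silver=6 sulfur=9
After 6 (craft plate): plate=1 silver=6 sulfur=9
After 7 (gather 3 sulfur): plate=1 silver=6 sulfur=12
After 8 (craft hammer): hammer=1 plate=1 silver=6 sulfur=8
After 9 (craft hammer): hammer=2 plate=1 silver=6 sulfur=4
After 10 (craft hammer): hammer=3 plate=1 silver=6
After 11 (gather 7 clay): clay=7 hammer=3 plate=1 silver=6
After 12 (gather 8 silver): clay=7 hammer=3 plate=1 silver=14
After 13 (gather 5 sulfur): clay=7 hammer=3 plate=1 silver=14 sulfur=5
After 14 (craft cart): cart=2 clay=5 hammer=3 plate=1 silver=13 sulfur=3
After 15 (craft cart): cart=4 clay=3 hammer=3 plate=1 silver=12 sulfur=1
After 16 (gather 8 sulfur): cart=4 clay=3 hammer=3 plate=1 silver=12 sulfur=9
After 17 (gather 7 silver): cart=4 clay=3 hammer=3 plate=1 silver=19 sulfur=9
After 18 (consume 1 plate): cart=4 clay=3 hammer=3 silver=19 sulfur=9
After 19 (consume 4 cart): clay=3 hammer=3 silver=19 sulfur=9
After 20 (craft cart): cart=2 clay=1 hammer=3 silver=18 sulfur=7
After 21 (gather 2 mica): cart=2 clay=1 hammer=3 mica=2 silver=18 sulfur=7
After 22 (craft hammer): cart=2 clay=1 hammer=4 mica=2 silver=18 sulfur=3

Answer: cart=2 clay=1 hammer=4 mica=2 silver=18 sulfur=3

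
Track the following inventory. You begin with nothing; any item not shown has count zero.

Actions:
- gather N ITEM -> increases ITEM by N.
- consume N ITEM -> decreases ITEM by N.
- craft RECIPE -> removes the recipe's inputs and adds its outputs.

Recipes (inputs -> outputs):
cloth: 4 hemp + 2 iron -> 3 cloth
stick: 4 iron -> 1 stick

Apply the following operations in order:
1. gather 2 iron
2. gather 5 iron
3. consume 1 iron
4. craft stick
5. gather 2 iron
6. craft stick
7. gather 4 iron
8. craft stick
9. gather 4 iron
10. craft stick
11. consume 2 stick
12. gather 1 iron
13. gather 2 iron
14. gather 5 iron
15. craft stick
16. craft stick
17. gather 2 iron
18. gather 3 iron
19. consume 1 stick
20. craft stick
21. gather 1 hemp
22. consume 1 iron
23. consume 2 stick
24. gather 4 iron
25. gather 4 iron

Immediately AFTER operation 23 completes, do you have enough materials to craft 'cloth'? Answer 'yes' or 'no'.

After 1 (gather 2 iron): iron=2
After 2 (gather 5 iron): iron=7
After 3 (consume 1 iron): iron=6
After 4 (craft stick): iron=2 stick=1
After 5 (gather 2 iron): iron=4 stick=1
After 6 (craft stick): stick=2
After 7 (gather 4 iron): iron=4 stick=2
After 8 (craft stick): stick=3
After 9 (gather 4 iron): iron=4 stick=3
After 10 (craft stick): stick=4
After 11 (consume 2 stick): stick=2
After 12 (gather 1 iron): iron=1 stick=2
After 13 (gather 2 iron): iron=3 stick=2
After 14 (gather 5 iron): iron=8 stick=2
After 15 (craft stick): iron=4 stick=3
After 16 (craft stick): stick=4
After 17 (gather 2 iron): iron=2 stick=4
After 18 (gather 3 iron): iron=5 stick=4
After 19 (consume 1 stick): iron=5 stick=3
After 20 (craft stick): iron=1 stick=4
After 21 (gather 1 hemp): hemp=1 iron=1 stick=4
After 22 (consume 1 iron): hemp=1 stick=4
After 23 (consume 2 stick): hemp=1 stick=2

Answer: no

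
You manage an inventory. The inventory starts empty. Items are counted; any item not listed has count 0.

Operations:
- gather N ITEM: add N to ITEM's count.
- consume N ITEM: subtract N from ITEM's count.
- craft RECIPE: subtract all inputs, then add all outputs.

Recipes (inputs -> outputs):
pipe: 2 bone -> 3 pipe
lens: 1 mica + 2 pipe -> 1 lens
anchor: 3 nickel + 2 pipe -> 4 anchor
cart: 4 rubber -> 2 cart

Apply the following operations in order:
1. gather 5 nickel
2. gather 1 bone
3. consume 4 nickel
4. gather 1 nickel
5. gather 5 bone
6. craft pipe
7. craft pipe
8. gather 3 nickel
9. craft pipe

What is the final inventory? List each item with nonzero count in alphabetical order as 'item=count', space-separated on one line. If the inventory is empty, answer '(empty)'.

After 1 (gather 5 nickel): nickel=5
After 2 (gather 1 bone): bone=1 nickel=5
After 3 (consume 4 nickel): bone=1 nickel=1
After 4 (gather 1 nickel): bone=1 nickel=2
After 5 (gather 5 bone): bone=6 nickel=2
After 6 (craft pipe): bone=4 nickel=2 pipe=3
After 7 (craft pipe): bone=2 nickel=2 pipe=6
After 8 (gather 3 nickel): bone=2 nickel=5 pipe=6
After 9 (craft pipe): nickel=5 pipe=9

Answer: nickel=5 pipe=9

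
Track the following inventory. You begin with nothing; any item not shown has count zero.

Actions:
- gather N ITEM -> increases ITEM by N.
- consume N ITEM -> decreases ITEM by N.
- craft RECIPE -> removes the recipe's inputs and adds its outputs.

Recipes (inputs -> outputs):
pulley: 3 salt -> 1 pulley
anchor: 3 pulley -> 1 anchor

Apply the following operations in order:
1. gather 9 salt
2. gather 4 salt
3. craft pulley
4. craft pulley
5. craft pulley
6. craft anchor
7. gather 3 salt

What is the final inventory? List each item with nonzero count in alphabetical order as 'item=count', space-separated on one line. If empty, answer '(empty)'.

After 1 (gather 9 salt): salt=9
After 2 (gather 4 salt): salt=13
After 3 (craft pulley): pulley=1 salt=10
After 4 (craft pulley): pulley=2 salt=7
After 5 (craft pulley): pulley=3 salt=4
After 6 (craft anchor): anchor=1 salt=4
After 7 (gather 3 salt): anchor=1 salt=7

Answer: anchor=1 salt=7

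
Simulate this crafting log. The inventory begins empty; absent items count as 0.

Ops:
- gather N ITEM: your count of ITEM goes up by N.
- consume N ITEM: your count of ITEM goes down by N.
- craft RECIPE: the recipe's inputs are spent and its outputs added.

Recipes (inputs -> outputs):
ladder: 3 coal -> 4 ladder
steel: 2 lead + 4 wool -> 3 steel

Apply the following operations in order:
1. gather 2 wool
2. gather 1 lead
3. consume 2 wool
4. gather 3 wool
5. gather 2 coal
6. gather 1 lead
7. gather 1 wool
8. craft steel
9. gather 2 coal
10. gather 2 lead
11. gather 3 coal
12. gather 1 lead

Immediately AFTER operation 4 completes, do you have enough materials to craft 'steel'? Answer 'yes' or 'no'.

After 1 (gather 2 wool): wool=2
After 2 (gather 1 lead): lead=1 wool=2
After 3 (consume 2 wool): lead=1
After 4 (gather 3 wool): lead=1 wool=3

Answer: no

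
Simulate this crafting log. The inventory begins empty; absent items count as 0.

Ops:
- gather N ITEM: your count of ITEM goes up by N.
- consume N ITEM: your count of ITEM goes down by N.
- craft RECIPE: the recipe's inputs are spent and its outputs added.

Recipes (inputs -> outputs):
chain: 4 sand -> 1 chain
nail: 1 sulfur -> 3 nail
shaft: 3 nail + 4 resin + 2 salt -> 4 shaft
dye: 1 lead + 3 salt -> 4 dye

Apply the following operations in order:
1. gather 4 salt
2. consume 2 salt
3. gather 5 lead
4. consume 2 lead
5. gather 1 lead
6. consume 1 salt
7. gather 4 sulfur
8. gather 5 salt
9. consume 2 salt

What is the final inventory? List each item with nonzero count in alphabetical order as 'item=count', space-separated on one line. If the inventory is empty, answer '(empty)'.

Answer: lead=4 salt=4 sulfur=4

Derivation:
After 1 (gather 4 salt): salt=4
After 2 (consume 2 salt): salt=2
After 3 (gather 5 lead): lead=5 salt=2
After 4 (consume 2 lead): lead=3 salt=2
After 5 (gather 1 lead): lead=4 salt=2
After 6 (consume 1 salt): lead=4 salt=1
After 7 (gather 4 sulfur): lead=4 salt=1 sulfur=4
After 8 (gather 5 salt): lead=4 salt=6 sulfur=4
After 9 (consume 2 salt): lead=4 salt=4 sulfur=4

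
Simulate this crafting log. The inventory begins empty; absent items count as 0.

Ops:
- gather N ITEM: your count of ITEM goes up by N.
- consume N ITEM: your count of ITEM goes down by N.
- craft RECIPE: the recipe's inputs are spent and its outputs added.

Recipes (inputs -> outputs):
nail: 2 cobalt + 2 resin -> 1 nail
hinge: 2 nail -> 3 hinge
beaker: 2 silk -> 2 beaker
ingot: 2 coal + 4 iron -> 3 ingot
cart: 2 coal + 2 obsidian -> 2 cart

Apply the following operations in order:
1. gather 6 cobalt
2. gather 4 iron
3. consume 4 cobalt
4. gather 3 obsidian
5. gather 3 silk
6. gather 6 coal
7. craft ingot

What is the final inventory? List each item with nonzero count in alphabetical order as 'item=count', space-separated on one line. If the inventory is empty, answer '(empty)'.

After 1 (gather 6 cobalt): cobalt=6
After 2 (gather 4 iron): cobalt=6 iron=4
After 3 (consume 4 cobalt): cobalt=2 iron=4
After 4 (gather 3 obsidian): cobalt=2 iron=4 obsidian=3
After 5 (gather 3 silk): cobalt=2 iron=4 obsidian=3 silk=3
After 6 (gather 6 coal): coal=6 cobalt=2 iron=4 obsidian=3 silk=3
After 7 (craft ingot): coal=4 cobalt=2 ingot=3 obsidian=3 silk=3

Answer: coal=4 cobalt=2 ingot=3 obsidian=3 silk=3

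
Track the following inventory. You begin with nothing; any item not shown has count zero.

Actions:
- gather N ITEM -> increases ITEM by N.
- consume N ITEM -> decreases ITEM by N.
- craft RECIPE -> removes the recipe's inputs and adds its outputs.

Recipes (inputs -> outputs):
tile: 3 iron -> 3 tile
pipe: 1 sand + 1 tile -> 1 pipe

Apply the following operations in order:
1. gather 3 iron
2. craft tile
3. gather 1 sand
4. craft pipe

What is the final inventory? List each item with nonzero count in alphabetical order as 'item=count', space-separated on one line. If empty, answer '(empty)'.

Answer: pipe=1 tile=2

Derivation:
After 1 (gather 3 iron): iron=3
After 2 (craft tile): tile=3
After 3 (gather 1 sand): sand=1 tile=3
After 4 (craft pipe): pipe=1 tile=2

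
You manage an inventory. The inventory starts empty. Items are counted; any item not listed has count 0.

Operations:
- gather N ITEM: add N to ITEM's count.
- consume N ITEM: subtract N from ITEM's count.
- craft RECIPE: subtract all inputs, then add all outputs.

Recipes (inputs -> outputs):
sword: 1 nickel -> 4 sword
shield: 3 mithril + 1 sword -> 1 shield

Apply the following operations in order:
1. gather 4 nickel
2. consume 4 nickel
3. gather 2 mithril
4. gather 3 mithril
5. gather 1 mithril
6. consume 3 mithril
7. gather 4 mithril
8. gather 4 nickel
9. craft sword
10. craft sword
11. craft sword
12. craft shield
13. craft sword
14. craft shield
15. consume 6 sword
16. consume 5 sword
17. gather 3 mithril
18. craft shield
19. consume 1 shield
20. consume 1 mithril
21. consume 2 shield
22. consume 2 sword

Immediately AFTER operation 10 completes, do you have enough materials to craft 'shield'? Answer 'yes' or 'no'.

After 1 (gather 4 nickel): nickel=4
After 2 (consume 4 nickel): (empty)
After 3 (gather 2 mithril): mithril=2
After 4 (gather 3 mithril): mithril=5
After 5 (gather 1 mithril): mithril=6
After 6 (consume 3 mithril): mithril=3
After 7 (gather 4 mithril): mithril=7
After 8 (gather 4 nickel): mithril=7 nickel=4
After 9 (craft sword): mithril=7 nickel=3 sword=4
After 10 (craft sword): mithril=7 nickel=2 sword=8

Answer: yes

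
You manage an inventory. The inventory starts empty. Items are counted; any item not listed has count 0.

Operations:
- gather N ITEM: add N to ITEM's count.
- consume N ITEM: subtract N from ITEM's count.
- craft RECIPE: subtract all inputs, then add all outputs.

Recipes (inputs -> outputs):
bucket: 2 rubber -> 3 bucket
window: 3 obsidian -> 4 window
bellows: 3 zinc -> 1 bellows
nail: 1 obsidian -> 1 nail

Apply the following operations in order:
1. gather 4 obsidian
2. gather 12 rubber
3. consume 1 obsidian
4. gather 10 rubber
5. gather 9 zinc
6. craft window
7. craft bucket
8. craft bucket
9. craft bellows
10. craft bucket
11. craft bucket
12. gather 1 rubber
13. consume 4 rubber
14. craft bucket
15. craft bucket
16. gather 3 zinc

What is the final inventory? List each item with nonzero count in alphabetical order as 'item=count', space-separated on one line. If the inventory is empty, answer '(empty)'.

Answer: bellows=1 bucket=18 rubber=7 window=4 zinc=9

Derivation:
After 1 (gather 4 obsidian): obsidian=4
After 2 (gather 12 rubber): obsidian=4 rubber=12
After 3 (consume 1 obsidian): obsidian=3 rubber=12
After 4 (gather 10 rubber): obsidian=3 rubber=22
After 5 (gather 9 zinc): obsidian=3 rubber=22 zinc=9
After 6 (craft window): rubber=22 window=4 zinc=9
After 7 (craft bucket): bucket=3 rubber=20 window=4 zinc=9
After 8 (craft bucket): bucket=6 rubber=18 window=4 zinc=9
After 9 (craft bellows): bellows=1 bucket=6 rubber=18 window=4 zinc=6
After 10 (craft bucket): bellows=1 bucket=9 rubber=16 window=4 zinc=6
After 11 (craft bucket): bellows=1 bucket=12 rubber=14 window=4 zinc=6
After 12 (gather 1 rubber): bellows=1 bucket=12 rubber=15 window=4 zinc=6
After 13 (consume 4 rubber): bellows=1 bucket=12 rubber=11 window=4 zinc=6
After 14 (craft bucket): bellows=1 bucket=15 rubber=9 window=4 zinc=6
After 15 (craft bucket): bellows=1 bucket=18 rubber=7 window=4 zinc=6
After 16 (gather 3 zinc): bellows=1 bucket=18 rubber=7 window=4 zinc=9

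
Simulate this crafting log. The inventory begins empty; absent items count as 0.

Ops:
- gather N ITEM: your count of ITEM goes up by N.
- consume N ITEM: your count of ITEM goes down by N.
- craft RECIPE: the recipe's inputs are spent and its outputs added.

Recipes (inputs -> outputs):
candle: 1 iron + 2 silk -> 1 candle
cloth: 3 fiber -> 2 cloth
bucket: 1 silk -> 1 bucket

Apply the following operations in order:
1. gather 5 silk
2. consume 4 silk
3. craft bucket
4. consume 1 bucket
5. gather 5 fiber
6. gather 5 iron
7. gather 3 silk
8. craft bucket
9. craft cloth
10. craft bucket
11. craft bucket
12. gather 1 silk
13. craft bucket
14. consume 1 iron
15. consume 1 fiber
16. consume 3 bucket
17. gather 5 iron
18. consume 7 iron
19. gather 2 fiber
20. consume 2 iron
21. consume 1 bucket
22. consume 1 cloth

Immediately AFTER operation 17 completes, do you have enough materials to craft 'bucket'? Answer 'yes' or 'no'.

Answer: no

Derivation:
After 1 (gather 5 silk): silk=5
After 2 (consume 4 silk): silk=1
After 3 (craft bucket): bucket=1
After 4 (consume 1 bucket): (empty)
After 5 (gather 5 fiber): fiber=5
After 6 (gather 5 iron): fiber=5 iron=5
After 7 (gather 3 silk): fiber=5 iron=5 silk=3
After 8 (craft bucket): bucket=1 fiber=5 iron=5 silk=2
After 9 (craft cloth): bucket=1 cloth=2 fiber=2 iron=5 silk=2
After 10 (craft bucket): bucket=2 cloth=2 fiber=2 iron=5 silk=1
After 11 (craft bucket): bucket=3 cloth=2 fiber=2 iron=5
After 12 (gather 1 silk): bucket=3 cloth=2 fiber=2 iron=5 silk=1
After 13 (craft bucket): bucket=4 cloth=2 fiber=2 iron=5
After 14 (consume 1 iron): bucket=4 cloth=2 fiber=2 iron=4
After 15 (consume 1 fiber): bucket=4 cloth=2 fiber=1 iron=4
After 16 (consume 3 bucket): bucket=1 cloth=2 fiber=1 iron=4
After 17 (gather 5 iron): bucket=1 cloth=2 fiber=1 iron=9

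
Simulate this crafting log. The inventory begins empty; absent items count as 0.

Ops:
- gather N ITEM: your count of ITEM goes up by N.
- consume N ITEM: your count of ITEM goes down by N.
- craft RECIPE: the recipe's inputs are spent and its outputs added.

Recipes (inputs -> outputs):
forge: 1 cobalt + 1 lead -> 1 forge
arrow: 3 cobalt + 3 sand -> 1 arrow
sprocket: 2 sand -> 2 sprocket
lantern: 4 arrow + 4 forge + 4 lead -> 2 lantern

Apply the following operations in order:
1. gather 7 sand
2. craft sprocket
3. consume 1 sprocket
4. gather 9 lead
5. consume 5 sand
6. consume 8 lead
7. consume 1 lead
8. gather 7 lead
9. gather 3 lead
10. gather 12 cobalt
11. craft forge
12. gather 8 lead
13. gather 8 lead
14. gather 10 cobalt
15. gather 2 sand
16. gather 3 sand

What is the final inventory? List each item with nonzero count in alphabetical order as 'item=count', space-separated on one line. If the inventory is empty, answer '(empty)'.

Answer: cobalt=21 forge=1 lead=25 sand=5 sprocket=1

Derivation:
After 1 (gather 7 sand): sand=7
After 2 (craft sprocket): sand=5 sprocket=2
After 3 (consume 1 sprocket): sand=5 sprocket=1
After 4 (gather 9 lead): lead=9 sand=5 sprocket=1
After 5 (consume 5 sand): lead=9 sprocket=1
After 6 (consume 8 lead): lead=1 sprocket=1
After 7 (consume 1 lead): sprocket=1
After 8 (gather 7 lead): lead=7 sprocket=1
After 9 (gather 3 lead): lead=10 sprocket=1
After 10 (gather 12 cobalt): cobalt=12 lead=10 sprocket=1
After 11 (craft forge): cobalt=11 forge=1 lead=9 sprocket=1
After 12 (gather 8 lead): cobalt=11 forge=1 lead=17 sprocket=1
After 13 (gather 8 lead): cobalt=11 forge=1 lead=25 sprocket=1
After 14 (gather 10 cobalt): cobalt=21 forge=1 lead=25 sprocket=1
After 15 (gather 2 sand): cobalt=21 forge=1 lead=25 sand=2 sprocket=1
After 16 (gather 3 sand): cobalt=21 forge=1 lead=25 sand=5 sprocket=1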